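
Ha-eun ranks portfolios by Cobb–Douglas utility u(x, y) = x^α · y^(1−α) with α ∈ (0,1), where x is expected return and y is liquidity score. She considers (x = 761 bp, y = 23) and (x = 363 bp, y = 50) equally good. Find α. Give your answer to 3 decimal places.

α ≈ 0.512

Set the two utilities equal: 761^α·23^(1−α) = 363^α·50^(1−α).
Rearrange to (761/363)^α = (50/23)^(1−α) and take logs: α·0.740231 = (1−α)·0.776529.
With A = 0.740231 and B = 0.776529: α·A = (1−α)·B, so α = B/(A+B) = 0.776529/1.516760 ≈ 0.512.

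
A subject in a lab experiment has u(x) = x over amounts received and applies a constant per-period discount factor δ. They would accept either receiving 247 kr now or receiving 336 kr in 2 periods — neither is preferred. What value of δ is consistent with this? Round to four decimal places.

δ ≈ 0.8574

Equating discounted utilities: u(247) = δ^2·u(336) ⇒ δ^2 = u(247)/u(336).
With u(x) = x: δ^2 = 247/336 = 0.73512.
Hence δ = (0.73512)^(1/2) = 0.857391.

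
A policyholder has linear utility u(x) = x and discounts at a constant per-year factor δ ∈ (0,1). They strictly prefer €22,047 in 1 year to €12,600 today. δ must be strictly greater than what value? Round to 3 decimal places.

δ > 0.572

Comparing present values: 12600 < δ·22047.
So δ > 12600/22047 = 0.57151.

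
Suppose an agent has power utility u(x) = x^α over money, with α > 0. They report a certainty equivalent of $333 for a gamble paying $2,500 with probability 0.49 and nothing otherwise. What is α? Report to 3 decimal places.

The lottery's expected utility is 0.49·u(2500) + 0.51·u(0) = 0.49·2500^α (since u(0) = 0 for α > 0).
Indifference: 333^α = 0.49·2500^α, so (333/2500)^α = 0.49.
Take logs: α = ln 0.49 / ln(333/2500) ≈ 0.35386.

α ≈ 0.354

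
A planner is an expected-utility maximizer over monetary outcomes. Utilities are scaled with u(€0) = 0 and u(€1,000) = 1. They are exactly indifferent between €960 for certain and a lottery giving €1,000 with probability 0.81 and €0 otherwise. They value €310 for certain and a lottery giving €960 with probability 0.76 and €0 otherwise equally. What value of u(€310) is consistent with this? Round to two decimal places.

First, u(€960) = 0.81·u(€1,000) + 0.19·u(€0) = 0.81.
Chaining: u(€310) = 0.76·0.81 + 0.24·0.00 = 0.6156.

0.62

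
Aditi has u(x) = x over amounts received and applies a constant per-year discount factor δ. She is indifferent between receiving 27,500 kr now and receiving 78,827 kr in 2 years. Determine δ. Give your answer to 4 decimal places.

δ ≈ 0.5906

Indifference means u(27500) = δ^2 · u(78827), so δ^2 = u(27500)/u(78827).
With u(x) = x: δ^2 = 27500/78827 = 0.34887.
Taking the square root: δ = 0.34887^(1/2) ≈ 0.5906.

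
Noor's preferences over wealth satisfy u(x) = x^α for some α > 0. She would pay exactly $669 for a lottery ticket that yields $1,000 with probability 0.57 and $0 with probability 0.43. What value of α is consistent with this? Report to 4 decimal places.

The lottery's expected utility is 0.57·u(1000) + 0.43·u(0) = 0.57·1000^α (since u(0) = 0 for α > 0).
Indifference: 669^α = 0.57·1000^α, so (669/1000)^α = 0.57.
Taking logs: α·ln(669/1000) = ln(0.57), so α = -0.5621189 / -0.4019712 ≈ 1.3984.

α ≈ 1.3984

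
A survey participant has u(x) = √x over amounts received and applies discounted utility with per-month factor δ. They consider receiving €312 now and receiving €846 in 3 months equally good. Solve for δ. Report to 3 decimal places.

Equating discounted utilities: u(312) = δ^3·u(846) ⇒ δ^3 = u(312)/u(846).
With u(x) = √x: δ^3 = √312/√846 = √(312/846) = 0.60728.
Hence δ = (0.60728)^(1/3) = 0.84683.

δ ≈ 0.847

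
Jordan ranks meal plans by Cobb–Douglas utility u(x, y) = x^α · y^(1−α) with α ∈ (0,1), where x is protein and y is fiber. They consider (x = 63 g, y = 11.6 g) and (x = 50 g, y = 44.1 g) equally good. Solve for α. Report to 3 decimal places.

α ≈ 0.852

Indifference: 63^α · 11.6^(1−α) = 50^α · 44.1^(1−α).
Rearrange to (63/50)^α = (44.1/11.6)^(1−α) and take logs: α·0.231112 = (1−α)·1.335455.
With A = 0.231112 and B = 1.335455: α·A = (1−α)·B, so α = B/(A+B) = 1.335455/1.566567 ≈ 0.852.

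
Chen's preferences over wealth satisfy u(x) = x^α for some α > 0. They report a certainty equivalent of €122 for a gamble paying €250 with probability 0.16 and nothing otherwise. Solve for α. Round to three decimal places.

α ≈ 2.554

Since u(0) = 0, the lottery's EU is 0.16·250^α.
Equating: 122^α = 0.16·250^α, i.e. 0.4880^α = 0.16.
Taking logs: α·ln(122/250) = ln(0.16), so α = -1.832581 / -0.717440 ≈ 2.554.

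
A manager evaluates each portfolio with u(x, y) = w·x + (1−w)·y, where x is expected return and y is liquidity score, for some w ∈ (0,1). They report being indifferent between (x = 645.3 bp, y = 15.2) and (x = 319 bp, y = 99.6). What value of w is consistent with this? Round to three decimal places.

Equating utilities: w·645.3 + (1−w)·15.2 = w·319 + (1−w)·99.6.
w·(645.3−319) = (1−w)·(99.6−15.2), i.e. w·326.3 = (1−w)·84.4.
So w/(1−w) = 84.4/326.3 = 0.2587, giving w = 84.4/(326.3+84.4) = 0.206.

w = 0.206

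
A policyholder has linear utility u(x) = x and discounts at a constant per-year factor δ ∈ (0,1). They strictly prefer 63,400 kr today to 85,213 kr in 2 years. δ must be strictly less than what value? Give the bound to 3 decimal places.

The preference means 63400 > δ^2·85213.
Dividing by 85213: δ^2 < 0.74402. Both sides are positive, so the square root keeps the direction.
δ < (63400/85213)^(1/2) ≈ 0.863.

δ < 0.863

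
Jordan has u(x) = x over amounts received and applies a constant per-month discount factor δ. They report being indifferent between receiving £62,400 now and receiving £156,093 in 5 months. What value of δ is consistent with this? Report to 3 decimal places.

The payoff in 5 months is discounted by δ^5, so u(62400) = δ^5·u(156093) and δ^5 = u(62400)/u(156093).
With u(x) = x: δ^5 = 62400/156093 = 0.39976.
Taking the 5th root: δ = 0.39976^(1/5) ≈ 0.832.

δ ≈ 0.832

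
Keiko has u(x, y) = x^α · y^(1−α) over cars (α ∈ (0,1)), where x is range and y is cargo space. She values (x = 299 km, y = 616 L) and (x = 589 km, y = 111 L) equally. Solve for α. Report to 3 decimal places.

α ≈ 0.717

Indifference: 299^α · 616^(1−α) = 589^α · 111^(1−α).
Taking logs: α·ln 299 + (1−α)·ln 616 = α·ln 589 + (1−α)·ln 111, i.e. α·-0.677983 = (1−α)·-1.713717.
Thus α·(-2.391700) = -1.713717, so α = -1.713717/-2.391700 ≈ 0.717.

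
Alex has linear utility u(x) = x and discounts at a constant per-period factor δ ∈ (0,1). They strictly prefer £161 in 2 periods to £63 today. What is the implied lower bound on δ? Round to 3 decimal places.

δ > 0.626

The preference means 63 < δ^2·161.
Dividing by 161: δ^2 > 0.39130. Both sides are positive, so the square root keeps the direction.
δ > (63/161)^(1/2) ≈ 0.626.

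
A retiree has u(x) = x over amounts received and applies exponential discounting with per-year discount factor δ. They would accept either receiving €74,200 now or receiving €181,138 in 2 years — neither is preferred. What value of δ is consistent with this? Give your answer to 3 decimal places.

δ ≈ 0.640

The payoff in 2 years is discounted by δ^2, so u(74200) = δ^2·u(181138) and δ^2 = u(74200)/u(181138).
With u(x) = x: δ^2 = 74200/181138 = 0.40963.
Taking the square root: δ = 0.40963^(1/2) ≈ 0.640.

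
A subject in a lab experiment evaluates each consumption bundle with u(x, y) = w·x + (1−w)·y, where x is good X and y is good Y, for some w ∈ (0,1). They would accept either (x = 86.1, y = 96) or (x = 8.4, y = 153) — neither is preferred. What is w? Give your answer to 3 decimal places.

Indifference: w·86.1 + (1−w)·96 = w·8.4 + (1−w)·153.
w·(86.1−8.4) = (1−w)·(153−96), i.e. w·77.7 = (1−w)·57.
Hence w = 57/(77.7+57) = 57/134.7 = 0.423.

w = 0.423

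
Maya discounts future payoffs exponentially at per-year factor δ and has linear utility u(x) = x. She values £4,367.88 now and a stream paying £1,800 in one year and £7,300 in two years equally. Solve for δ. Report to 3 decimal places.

Equating present values: 4367.88 = 1800δ + 7300δ².
Rearranged: 7300δ² + 1800δ − 4367.88 = 0.
δ = (−1800 + √(1800² + 4·7300·4367.88)) / (2·7300) = (−1800 + √130782096.00) / 14600 ≈ 0.660.

δ ≈ 0.660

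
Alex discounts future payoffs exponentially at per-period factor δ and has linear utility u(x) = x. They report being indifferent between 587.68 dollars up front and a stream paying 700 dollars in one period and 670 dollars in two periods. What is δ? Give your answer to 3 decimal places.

Equating present values: 587.68 = 700δ + 670δ².
Rearranged: 670δ² + 700δ − 587.68 = 0.
δ = (−700 + √(700² + 4·670·587.68)) / (2·670) = (−700 + √2064982.40) / 1340 ≈ 0.550.

δ ≈ 0.550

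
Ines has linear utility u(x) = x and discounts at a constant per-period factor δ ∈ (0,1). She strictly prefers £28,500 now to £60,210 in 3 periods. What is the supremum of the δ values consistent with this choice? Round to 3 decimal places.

Under u(x) = x this choice says 28500 > δ^3·60210.
So δ^3 < 28500/60210 = 0.47334; taking the cube root of both positive sides preserves the inequality.
δ < 0.47334^(1/3) = 0.779.

δ < 0.779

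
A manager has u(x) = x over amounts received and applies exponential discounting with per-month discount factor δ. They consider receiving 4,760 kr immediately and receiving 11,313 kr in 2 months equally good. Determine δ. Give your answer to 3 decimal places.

Equating discounted utilities: u(4760) = δ^2·u(11313) ⇒ δ^2 = u(4760)/u(11313).
With u(x) = x: δ^2 = 4760/11313 = 0.42075.
Hence δ = (0.42075)^(1/2) = 0.64866.

δ ≈ 0.649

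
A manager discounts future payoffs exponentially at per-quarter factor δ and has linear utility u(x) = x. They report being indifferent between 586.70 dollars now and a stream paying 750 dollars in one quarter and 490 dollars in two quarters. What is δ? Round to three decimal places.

Present value of the stream is 750·δ + 490·δ². Indifference gives 750δ + 490δ² = 586.70.
Rearranged: 490δ² + 750δ − 586.70 = 0.
The positive root is δ = [−750 + √(750² + 4·490·586.70)] / (2·490) = (−750 + 1308.599)/980 ≈ 0.570.

δ ≈ 0.570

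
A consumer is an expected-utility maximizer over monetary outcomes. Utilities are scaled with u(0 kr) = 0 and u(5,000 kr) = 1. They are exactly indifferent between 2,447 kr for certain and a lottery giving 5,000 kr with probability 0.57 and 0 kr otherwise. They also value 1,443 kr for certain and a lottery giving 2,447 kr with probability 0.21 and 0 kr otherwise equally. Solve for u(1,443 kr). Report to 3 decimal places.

0.120

The first gamble pins u(2,447 kr): it must equal 0.57·1 + 0.43·0 = 0.57.
Then u(1,443 kr) = 0.21·u(2,447 kr) + 0.79·u(0 kr) = 0.21·0.57 + 0.79·0.00 = 0.1197.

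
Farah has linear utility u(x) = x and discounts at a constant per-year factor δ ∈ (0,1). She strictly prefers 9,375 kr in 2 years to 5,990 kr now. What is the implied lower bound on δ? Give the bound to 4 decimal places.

δ > 0.7993

Comparing present values: 5990 < δ^2·9375.
Dividing by 9375: δ^2 > 0.63893. Both sides are positive, so the square root keeps the direction.
δ > 0.63893^(1/2) = 0.7993.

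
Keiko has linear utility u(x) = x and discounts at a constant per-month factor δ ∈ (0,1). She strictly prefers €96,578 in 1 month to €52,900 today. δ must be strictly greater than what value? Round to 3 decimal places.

Under u(x) = x this choice says 52900 < δ·96578.
So δ > 52900/96578 = 0.54774.

δ > 0.548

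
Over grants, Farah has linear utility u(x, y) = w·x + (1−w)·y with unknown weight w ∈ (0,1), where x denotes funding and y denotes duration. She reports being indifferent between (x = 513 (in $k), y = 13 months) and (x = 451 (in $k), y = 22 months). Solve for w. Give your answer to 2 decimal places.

w = 0.13

Indifference: w·513 + (1−w)·13 = w·451 + (1−w)·22.
Rearranging, 62·w − 9·(1−w) = 0.
Hence w = 9/(62+9) = 9/71 = 0.13.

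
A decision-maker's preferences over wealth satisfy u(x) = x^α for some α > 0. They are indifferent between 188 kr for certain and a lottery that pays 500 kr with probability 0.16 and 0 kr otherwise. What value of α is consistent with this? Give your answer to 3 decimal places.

α ≈ 1.873

EU(lottery) = 0.16·500^α + 0.84·0 = 0.16·500^α.
Equating: 188^α = 0.16·500^α, i.e. 0.3760^α = 0.16.
Take logs: α = ln 0.16 / ln(188/500) ≈ 1.87349.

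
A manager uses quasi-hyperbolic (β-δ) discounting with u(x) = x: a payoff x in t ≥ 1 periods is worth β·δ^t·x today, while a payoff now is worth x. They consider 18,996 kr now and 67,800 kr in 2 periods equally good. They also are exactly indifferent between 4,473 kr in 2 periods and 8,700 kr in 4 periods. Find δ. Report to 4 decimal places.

Both payoffs in the second observation are in the future, so β drops out: δ^2·4473 = δ^4·8700 ⇒ δ^2 = 4473/8700 = 0.51414, so δ = 0.71703.

δ ≈ 0.7170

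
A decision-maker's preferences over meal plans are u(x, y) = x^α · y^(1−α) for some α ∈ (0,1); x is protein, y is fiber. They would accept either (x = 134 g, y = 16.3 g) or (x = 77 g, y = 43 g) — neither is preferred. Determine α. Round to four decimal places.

Indifference: 134^α · 16.3^(1−α) = 77^α · 43^(1−α).
Rearrange to (134/77)^α = (43/16.3)^(1−α) and take logs: α·0.5540344 = (1−α)·0.9700350.
So α/(1−α) = (0.9700350)/(0.5540344) = 1.7508570, and α = 1.7508570/2.7508570 ≈ 0.6365.

α ≈ 0.6365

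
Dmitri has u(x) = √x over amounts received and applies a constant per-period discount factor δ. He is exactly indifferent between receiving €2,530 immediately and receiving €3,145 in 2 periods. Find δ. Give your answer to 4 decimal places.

The payoff in 2 periods is discounted by δ^2, so u(2530) = δ^2·u(3145) and δ^2 = u(2530)/u(3145).
With u(x) = √x: δ^2 = √2530/√3145 = √(2530/3145) = 0.89691.
Taking the square root: δ = 0.89691^(1/2) ≈ 0.9471.

δ ≈ 0.9471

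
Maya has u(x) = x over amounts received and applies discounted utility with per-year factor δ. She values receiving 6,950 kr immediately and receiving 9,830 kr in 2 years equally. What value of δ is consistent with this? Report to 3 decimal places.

δ ≈ 0.841

The payoff in 2 years is discounted by δ^2, so u(6950) = δ^2·u(9830) and δ^2 = u(6950)/u(9830).
With u(x) = x: δ^2 = 6950/9830 = 0.70702.
Taking the square root: δ = 0.70702^(1/2) ≈ 0.841.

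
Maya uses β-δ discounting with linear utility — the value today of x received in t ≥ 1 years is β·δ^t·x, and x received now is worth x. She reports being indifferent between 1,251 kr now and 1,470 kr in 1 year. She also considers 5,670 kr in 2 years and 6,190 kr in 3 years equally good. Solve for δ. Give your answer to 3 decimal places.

The second indifference involves only future payoffs, so β cancels: β·δ^2·5670 = β·δ^3·6190, giving δ = 5670/6190 = 0.91599.

δ ≈ 0.916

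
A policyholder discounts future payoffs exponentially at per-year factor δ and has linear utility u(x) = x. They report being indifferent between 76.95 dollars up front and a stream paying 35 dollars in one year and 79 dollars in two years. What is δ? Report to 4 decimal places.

Equating present values: 76.95 = 35δ + 79δ².
That is, 79δ² + 35δ − 76.95 = 0, a quadratic in δ.
By the quadratic formula (taking the positive root), δ = (−35 + √25541.20) / 158 ≈ 0.7900.

δ ≈ 0.7900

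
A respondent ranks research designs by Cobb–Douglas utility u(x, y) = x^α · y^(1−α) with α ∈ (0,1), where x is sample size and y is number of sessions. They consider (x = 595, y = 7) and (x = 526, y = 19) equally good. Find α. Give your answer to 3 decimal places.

α ≈ 0.890

The Cobb–Douglas utilities coincide, so 595^α·7^(1−α) = 526^α·19^(1−α).
Rearrange to (595/526)^α = (19/7)^(1−α) and take logs: α·0.123260 = (1−α)·0.998529.
With A = 0.123260 and B = 0.998529: α·A = (1−α)·B, so α = B/(A+B) = 0.998529/1.121789 ≈ 0.890.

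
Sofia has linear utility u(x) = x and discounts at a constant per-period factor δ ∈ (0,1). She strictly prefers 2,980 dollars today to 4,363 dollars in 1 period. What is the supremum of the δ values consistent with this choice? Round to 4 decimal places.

The preference means 2980 > δ·4363.
So δ < 2980/4363 = 0.68302.

δ < 0.6830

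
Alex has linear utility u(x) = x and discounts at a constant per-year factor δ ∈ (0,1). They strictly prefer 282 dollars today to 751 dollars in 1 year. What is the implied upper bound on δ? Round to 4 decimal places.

δ < 0.3755

Comparing present values: 282 > δ·751.
So δ < 282/751 = 0.37550.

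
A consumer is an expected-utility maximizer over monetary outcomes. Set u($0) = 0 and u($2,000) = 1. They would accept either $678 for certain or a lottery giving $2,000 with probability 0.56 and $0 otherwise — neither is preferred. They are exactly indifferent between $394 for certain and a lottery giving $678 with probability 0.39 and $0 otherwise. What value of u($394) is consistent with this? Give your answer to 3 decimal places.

The first gamble pins u($678): it must equal 0.56·1 + 0.44·0 = 0.56.
Chaining: u($394) = 0.39·0.56 + 0.61·0.00 = 0.2184.

0.218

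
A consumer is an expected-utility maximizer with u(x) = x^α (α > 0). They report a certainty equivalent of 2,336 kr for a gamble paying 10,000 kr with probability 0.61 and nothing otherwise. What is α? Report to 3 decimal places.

α ≈ 0.340

Since u(0) = 0, the lottery's EU is 0.61·10000^α.
Setting u(2336) equal to that: 2336^α = 0.61·10000^α ⇒ (2336/10000)^α = 0.61.
Taking logs: α·ln(2336/10000) = ln(0.61), so α = -0.494296 / -1.454145 ≈ 0.340.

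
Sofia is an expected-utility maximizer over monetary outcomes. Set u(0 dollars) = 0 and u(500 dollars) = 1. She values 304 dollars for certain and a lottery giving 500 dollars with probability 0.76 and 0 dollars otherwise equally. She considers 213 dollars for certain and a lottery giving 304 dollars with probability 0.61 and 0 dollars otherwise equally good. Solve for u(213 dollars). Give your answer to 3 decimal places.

0.464

The first gamble pins u(304 dollars): it must equal 0.76·1 + 0.24·0 = 0.76.
The second indifference gives u(213 dollars) = 0.61·u(304 dollars) + 0.39·u(0 dollars) = 0.61·0.76 + 0.39·0.00 = 0.4636.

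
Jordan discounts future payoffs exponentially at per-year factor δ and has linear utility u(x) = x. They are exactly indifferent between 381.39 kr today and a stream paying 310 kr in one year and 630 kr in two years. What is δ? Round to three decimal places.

Equating present values: 381.39 = 310δ + 630δ².
Rearranged: 630δ² + 310δ − 381.39 = 0.
By the quadratic formula (taking the positive root), δ = (−310 + √1057202.80) / 1260 ≈ 0.570.

δ ≈ 0.570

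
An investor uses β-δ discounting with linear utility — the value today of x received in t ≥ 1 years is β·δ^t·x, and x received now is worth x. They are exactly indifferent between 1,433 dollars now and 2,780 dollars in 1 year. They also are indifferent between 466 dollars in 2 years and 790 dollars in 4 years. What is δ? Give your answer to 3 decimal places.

δ ≈ 0.768

Both payoffs in the second observation are in the future, so β drops out: δ^2·466 = δ^4·790 ⇒ δ^2 = 466/790 = 0.58987, so δ = 0.76803.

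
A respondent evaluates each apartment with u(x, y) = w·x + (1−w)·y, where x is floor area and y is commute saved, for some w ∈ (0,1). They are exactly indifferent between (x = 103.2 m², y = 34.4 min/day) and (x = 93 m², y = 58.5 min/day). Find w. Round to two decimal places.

w = 0.70

u(103.2,34.4) = u(93,58.5) means w·103.2 + (1−w)·34.4 = w·93 + (1−w)·58.5.
Collecting terms: w·10.2 = (1−w)·24.1.
The marginal rate of substitution is 24.1/10.2, so w = 24.1/(10.2+24.1) = 0.70.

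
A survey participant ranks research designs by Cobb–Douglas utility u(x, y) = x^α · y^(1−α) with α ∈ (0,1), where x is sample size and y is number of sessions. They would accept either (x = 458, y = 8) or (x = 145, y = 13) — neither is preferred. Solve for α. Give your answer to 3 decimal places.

α ≈ 0.297

Set the two utilities equal: 458^α·8^(1−α) = 145^α·13^(1−α).
Taking logs: α·ln 458 + (1−α)·ln 8 = α·ln 145 + (1−α)·ln 13, i.e. α·1.150135 = (1−α)·0.485508.
Thus α·(1.635643) = 0.485508, so α = 0.485508/1.635643 ≈ 0.297.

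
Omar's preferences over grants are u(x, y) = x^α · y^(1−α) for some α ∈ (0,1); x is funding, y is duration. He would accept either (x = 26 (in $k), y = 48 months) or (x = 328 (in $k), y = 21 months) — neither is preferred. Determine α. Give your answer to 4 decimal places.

α ≈ 0.2459

Set the two utilities equal: 26^α·48^(1−α) = 328^α·21^(1−α).
Rearrange to (26/328)^α = (21/48)^(1−α) and take logs: α·-2.5349171 = (1−α)·-0.8266786.
Thus α·(-3.3615957) = -0.8266786, so α = -0.8266786/-3.3615957 ≈ 0.2459.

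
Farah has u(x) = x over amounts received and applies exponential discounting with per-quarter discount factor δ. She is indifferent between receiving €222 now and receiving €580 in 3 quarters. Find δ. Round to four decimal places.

The payoff in 3 quarters is discounted by δ^3, so u(222) = δ^3·u(580) and δ^3 = u(222)/u(580).
With u(x) = x: δ^3 = 222/580 = 0.38276.
So δ = 0.38276^(1/3) ≈ 0.7261.

δ ≈ 0.7261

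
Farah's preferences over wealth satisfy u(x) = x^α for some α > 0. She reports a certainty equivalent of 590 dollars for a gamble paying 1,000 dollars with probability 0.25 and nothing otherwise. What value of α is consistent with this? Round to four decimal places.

α ≈ 2.6274

The lottery's expected utility is 0.25·u(1000) + 0.75·u(0) = 0.25·1000^α (since u(0) = 0 for α > 0).
Equating: 590^α = 0.25·1000^α, i.e. 0.5900^α = 0.25.
α = ln(0.25) / ln(590/1000) = -1.3862944/-0.5276327 ≈ 2.6274.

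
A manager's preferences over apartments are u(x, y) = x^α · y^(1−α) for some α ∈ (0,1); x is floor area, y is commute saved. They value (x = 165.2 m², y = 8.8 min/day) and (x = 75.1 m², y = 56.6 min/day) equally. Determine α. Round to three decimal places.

α ≈ 0.702

Set the two utilities equal: 165.2^α·8.8^(1−α) = 75.1^α·56.6^(1−α).
(165.2/75.1)^α = (56.6/8.8)^(1−α); take logs: α·ln(165.2/75.1) = (1−α)·ln(56.6/8.8), i.e. α·0.788336 = (1−α)·1.861257.
With A = 0.788336 and B = 1.861257: α·A = (1−α)·B, so α = B/(A+B) = 1.861257/2.649593 ≈ 0.702.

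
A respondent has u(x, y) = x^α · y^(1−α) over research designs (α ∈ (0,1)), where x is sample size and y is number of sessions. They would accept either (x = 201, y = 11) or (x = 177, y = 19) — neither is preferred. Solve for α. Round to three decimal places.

α ≈ 0.811

Indifference: 201^α · 11^(1−α) = 177^α · 19^(1−α).
(201/177)^α = (19/11)^(1−α); take logs: α·ln(201/177) = (1−α)·ln(19/11), i.e. α·0.127155 = (1−α)·0.546544.
With A = 0.127155 and B = 0.546544: α·A = (1−α)·B, so α = B/(A+B) = 0.546544/0.673699 ≈ 0.811.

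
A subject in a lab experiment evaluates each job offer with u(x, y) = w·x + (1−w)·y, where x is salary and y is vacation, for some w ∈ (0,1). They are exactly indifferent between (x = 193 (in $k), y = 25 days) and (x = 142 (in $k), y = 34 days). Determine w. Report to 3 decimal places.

Indifference: w·193 + (1−w)·25 = w·142 + (1−w)·34.
Rearranging, 51·w − 9·(1−w) = 0.
So w/(1−w) = 9/51 = 0.1765, giving w = 9/(51+9) = 0.150.

w = 0.150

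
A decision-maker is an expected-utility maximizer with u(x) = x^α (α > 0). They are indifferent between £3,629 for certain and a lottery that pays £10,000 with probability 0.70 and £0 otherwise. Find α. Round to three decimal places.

α ≈ 0.352

Since u(0) = 0, the lottery's EU is 0.70·10000^α.
Equating: 3629^α = 0.70·10000^α, i.e. 0.3629^α = 0.70.
α = ln(0.70) / ln(3629/10000) = -0.356675/-1.013628 ≈ 0.352.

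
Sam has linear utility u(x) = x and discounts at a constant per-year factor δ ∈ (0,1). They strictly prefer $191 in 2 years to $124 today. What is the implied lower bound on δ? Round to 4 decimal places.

δ > 0.8057

The preference means 124 < δ^2·191.
Hence δ^2 > 124/191 = 0.64921, and x ↦ x^(1/2) is increasing on (0,∞).
δ > (124/191)^(1/2) ≈ 0.8057.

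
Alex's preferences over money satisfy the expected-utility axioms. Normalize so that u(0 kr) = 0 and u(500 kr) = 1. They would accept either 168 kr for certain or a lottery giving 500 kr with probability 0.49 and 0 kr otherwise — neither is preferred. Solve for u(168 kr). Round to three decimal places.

u(168 kr) equals the lottery's expected utility: 0.49·1 + 0.51·0 = 0.49.

0.490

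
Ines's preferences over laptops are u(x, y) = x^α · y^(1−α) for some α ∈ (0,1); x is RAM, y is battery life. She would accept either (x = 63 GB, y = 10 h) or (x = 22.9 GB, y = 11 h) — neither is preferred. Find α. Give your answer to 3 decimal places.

The Cobb–Douglas utilities coincide, so 63^α·10^(1−α) = 22.9^α·11^(1−α).
Taking logs: α·ln 63 + (1−α)·ln 10 = α·ln 22.9 + (1−α)·ln 11, i.e. α·1.011998 = (1−α)·0.095310.
So α/(1−α) = (0.095310)/(1.011998) = 0.094180, and α = 0.094180/1.094180 ≈ 0.086.

α ≈ 0.086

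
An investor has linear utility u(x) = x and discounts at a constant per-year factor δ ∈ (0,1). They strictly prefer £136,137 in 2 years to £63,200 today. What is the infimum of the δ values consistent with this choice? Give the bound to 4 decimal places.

δ > 0.6814

The preference means 63200 < δ^2·136137.
Dividing by 136137: δ^2 > 0.46424. Both sides are positive, so the square root keeps the direction.
δ > 0.46424^(1/2) = 0.6814.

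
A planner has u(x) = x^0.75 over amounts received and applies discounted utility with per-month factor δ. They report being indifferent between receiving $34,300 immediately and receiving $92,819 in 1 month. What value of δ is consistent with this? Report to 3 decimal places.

Equating discounted utilities: u(34300) = δ·u(92819) ⇒ δ = u(34300)/u(92819).
With u(x) = x^0.75: δ = 34300^0.75/92819^0.75 = (34300/92819)^0.75 = 0.47396.

δ ≈ 0.474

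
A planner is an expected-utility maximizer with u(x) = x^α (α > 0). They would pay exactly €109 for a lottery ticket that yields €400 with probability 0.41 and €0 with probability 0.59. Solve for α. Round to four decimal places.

The lottery's expected utility is 0.41·u(400) + 0.59·u(0) = 0.41·400^α (since u(0) = 0 for α > 0).
Indifference: 109^α = 0.41·400^α, so (109/400)^α = 0.41.
α = ln(0.41) / ln(109/400) = -0.8915981/-1.3001167 ≈ 0.6858.

α ≈ 0.6858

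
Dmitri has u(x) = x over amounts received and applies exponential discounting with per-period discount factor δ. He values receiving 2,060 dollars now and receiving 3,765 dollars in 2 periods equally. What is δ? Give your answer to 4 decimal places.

Indifference means u(2060) = δ^2 · u(3765), so δ^2 = u(2060)/u(3765).
With u(x) = x: δ^2 = 2060/3765 = 0.54714.
Hence δ = (0.54714)^(1/2) = 0.739692.

δ ≈ 0.7397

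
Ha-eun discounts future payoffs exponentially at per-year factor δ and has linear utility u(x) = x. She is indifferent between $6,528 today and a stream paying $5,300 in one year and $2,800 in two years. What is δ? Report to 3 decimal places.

The stream is worth 5300δ + 2800δ² today, so 5300δ + 2800δ² = 6528.
That is, 2800δ² + 5300δ − 6528 = 0, a quadratic in δ.
The positive root is δ = [−5300 + √(5300² + 4·2800·6528)] / (2·2800) = (−5300 + 10060.000)/5600 ≈ 0.850.

δ ≈ 0.850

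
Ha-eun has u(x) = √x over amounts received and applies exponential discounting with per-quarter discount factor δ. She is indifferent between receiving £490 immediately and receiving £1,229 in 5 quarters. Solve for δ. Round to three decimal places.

Equating discounted utilities: u(490) = δ^5·u(1229) ⇒ δ^5 = u(490)/u(1229).
With u(x) = √x: δ^5 = √490/√1229 = √(490/1229) = 0.63143.
So δ = 0.63143^(1/5) ≈ 0.912.

δ ≈ 0.912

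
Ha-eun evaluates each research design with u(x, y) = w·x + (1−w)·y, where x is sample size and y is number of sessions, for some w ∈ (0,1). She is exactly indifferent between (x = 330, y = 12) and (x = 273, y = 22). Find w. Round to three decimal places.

w = 0.149

Equating utilities: w·330 + (1−w)·12 = w·273 + (1−w)·22.
Rearranging, 57·w − 10·(1−w) = 0.
Hence w = 10/(57+10) = 10/67 = 0.149.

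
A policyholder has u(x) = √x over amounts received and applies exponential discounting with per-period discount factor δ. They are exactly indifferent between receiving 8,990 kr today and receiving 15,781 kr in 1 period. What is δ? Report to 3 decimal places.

δ ≈ 0.755

The payoff in 1 period is discounted by δ, so u(8990) = δ·u(15781) and δ = u(8990)/u(15781).
Since u(x) = √x, δ = √(8990/15781) = 0.75477.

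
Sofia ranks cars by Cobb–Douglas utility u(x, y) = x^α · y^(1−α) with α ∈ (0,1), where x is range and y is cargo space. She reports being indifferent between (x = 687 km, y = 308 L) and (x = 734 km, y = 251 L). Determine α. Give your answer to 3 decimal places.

α ≈ 0.756

Indifference: 687^α · 308^(1−α) = 734^α · 251^(1−α).
Rearrange to (687/734)^α = (251/308)^(1−α) and take logs: α·-0.066175 = (1−α)·-0.204647.
Thus α·(-0.270822) = -0.204647, so α = -0.204647/-0.270822 ≈ 0.756.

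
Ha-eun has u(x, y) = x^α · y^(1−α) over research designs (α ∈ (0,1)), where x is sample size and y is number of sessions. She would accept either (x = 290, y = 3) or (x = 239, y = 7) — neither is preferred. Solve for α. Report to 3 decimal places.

Set the two utilities equal: 290^α·3^(1−α) = 239^α·7^(1−α).
(290/239)^α = (7/3)^(1−α); take logs: α·ln(290/239) = (1−α)·ln(7/3), i.e. α·0.193417 = (1−α)·0.847298.
With A = 0.193417 and B = 0.847298: α·A = (1−α)·B, so α = B/(A+B) = 0.847298/1.040715 ≈ 0.814.

α ≈ 0.814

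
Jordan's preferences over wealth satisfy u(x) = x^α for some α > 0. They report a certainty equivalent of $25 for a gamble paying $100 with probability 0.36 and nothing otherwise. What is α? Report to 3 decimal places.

α ≈ 0.737

The lottery's expected utility is 0.36·u(100) + 0.64·u(0) = 0.36·100^α (since u(0) = 0 for α > 0).
Equating: 25^α = 0.36·100^α, i.e. 0.2500^α = 0.36.
α = ln(0.36) / ln(25/100) = -1.021651/-1.386294 ≈ 0.737.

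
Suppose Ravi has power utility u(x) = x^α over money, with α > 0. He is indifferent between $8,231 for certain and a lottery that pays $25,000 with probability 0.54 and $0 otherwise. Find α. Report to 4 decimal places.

α ≈ 0.5546

EU(lottery) = 0.54·25000^α + 0.46·0 = 0.54·25000^α.
Equating: 8231^α = 0.54·25000^α, i.e. 0.3292^α = 0.54.
Take logs: α = ln 0.54 / ln(8231/25000) ≈ 0.554639.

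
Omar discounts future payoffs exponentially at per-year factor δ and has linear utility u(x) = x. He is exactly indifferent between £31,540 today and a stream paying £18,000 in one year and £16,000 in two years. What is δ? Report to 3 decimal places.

δ ≈ 0.950

The stream is worth 18000δ + 16000δ² today, so 18000δ + 16000δ² = 31540.
So 16000δ² + 18000δ − 31540 = 0.
δ = (−18000 + √(18000² + 4·16000·31540)) / (2·16000) = (−18000 + √2342560000.00) / 32000 ≈ 0.950.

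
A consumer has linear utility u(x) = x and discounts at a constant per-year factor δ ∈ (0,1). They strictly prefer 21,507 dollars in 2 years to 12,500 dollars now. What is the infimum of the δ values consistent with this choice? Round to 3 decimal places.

δ > 0.762

The preference means 12500 < δ^2·21507.
So δ^2 > 12500/21507 = 0.58121; taking the square root of both positive sides preserves the inequality.
δ > (12500/21507)^(1/2) ≈ 0.762.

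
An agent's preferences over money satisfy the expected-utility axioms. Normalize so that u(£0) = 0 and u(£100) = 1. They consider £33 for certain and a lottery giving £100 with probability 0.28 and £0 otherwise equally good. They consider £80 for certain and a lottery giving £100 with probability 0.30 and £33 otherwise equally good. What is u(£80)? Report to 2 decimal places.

0.50

The first gamble pins u(£33): it must equal 0.28·1 + 0.72·0 = 0.28.
The second indifference gives u(£80) = 0.30·u(£100) + 0.70·u(£33) = 0.30·1.00 + 0.70·0.28 = 0.4960.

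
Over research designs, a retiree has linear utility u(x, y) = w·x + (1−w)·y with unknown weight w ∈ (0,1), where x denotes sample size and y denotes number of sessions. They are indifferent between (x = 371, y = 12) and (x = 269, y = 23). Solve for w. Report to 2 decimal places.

Equating utilities: w·371 + (1−w)·12 = w·269 + (1−w)·23.
Collecting terms: w·102 = (1−w)·11.
Hence w = 11/(102+11) = 11/113 = 0.10.

w = 0.10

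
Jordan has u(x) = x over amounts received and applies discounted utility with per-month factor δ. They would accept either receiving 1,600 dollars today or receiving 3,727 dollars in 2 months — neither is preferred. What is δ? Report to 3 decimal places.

δ ≈ 0.655

Indifference means u(1600) = δ^2 · u(3727), so δ^2 = u(1600)/u(3727).
With u(x) = x: δ^2 = 1600/3727 = 0.42930.
Hence δ = (0.42930)^(1/2) = 0.65521.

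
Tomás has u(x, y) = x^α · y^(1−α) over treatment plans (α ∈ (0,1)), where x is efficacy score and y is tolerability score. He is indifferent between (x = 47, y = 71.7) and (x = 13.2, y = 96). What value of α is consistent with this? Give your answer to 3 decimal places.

Set the two utilities equal: 47^α·71.7^(1−α) = 13.2^α·96^(1−α).
(47/13.2)^α = (96/71.7)^(1−α); take logs: α·ln(47/13.2) = (1−α)·ln(96/71.7), i.e. α·1.269931 = (1−α)·0.291857.
With A = 1.269931 and B = 0.291857: α·A = (1−α)·B, so α = B/(A+B) = 0.291857/1.561788 ≈ 0.187.

α ≈ 0.187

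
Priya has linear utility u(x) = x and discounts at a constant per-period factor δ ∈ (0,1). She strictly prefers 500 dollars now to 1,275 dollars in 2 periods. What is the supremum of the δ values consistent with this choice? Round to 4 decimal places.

The preference means 500 > δ^2·1275.
Hence δ^2 < 500/1275 = 0.39216, and x ↦ x^(1/2) is increasing on (0,∞).
δ < (500/1275)^(1/2) ≈ 0.6262.

δ < 0.6262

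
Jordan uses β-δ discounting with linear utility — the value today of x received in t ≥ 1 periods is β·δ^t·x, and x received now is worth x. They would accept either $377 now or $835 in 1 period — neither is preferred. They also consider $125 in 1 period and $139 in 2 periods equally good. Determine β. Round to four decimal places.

β ≈ 0.5021

The second indifference involves only future payoffs, so β cancels: β·δ^1·125 = β·δ^2·139, giving δ = 125/139 = 0.89928.
Now use the now-vs-future pair: 377 = β·δ·835 gives β = 377/(0.89928·835) ≈ 0.5021.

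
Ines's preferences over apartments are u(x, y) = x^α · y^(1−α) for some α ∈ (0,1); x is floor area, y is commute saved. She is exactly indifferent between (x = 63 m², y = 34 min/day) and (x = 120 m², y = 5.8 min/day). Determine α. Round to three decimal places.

α ≈ 0.733

Indifference: 63^α · 34^(1−α) = 120^α · 5.8^(1−α).
Taking logs: α·ln 63 + (1−α)·ln 34 = α·ln 120 + (1−α)·ln 5.8, i.e. α·-0.644357 = (1−α)·-1.768503.
Thus α·(-2.412860) = -1.768503, so α = -1.768503/-2.412860 ≈ 0.733.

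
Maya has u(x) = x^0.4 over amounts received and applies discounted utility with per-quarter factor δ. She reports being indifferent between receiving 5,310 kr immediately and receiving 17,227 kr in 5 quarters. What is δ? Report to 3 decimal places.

Equating discounted utilities: u(5310) = δ^5·u(17227) ⇒ δ^5 = u(5310)/u(17227).
With u(x) = x^0.4: δ^5 = 5310^0.4/17227^0.4 = (5310/17227)^0.4 = 0.62453.
Hence δ = (0.62453)^(1/5) = 0.91015.

δ ≈ 0.910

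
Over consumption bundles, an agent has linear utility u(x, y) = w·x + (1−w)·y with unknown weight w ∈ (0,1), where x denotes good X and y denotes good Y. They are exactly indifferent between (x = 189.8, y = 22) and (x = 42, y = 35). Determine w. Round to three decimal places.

Equating utilities: w·189.8 + (1−w)·22 = w·42 + (1−w)·35.
Collecting terms: w·147.8 = (1−w)·13.
The marginal rate of substitution is 13/147.8, so w = 13/(147.8+13) = 0.081.

w = 0.081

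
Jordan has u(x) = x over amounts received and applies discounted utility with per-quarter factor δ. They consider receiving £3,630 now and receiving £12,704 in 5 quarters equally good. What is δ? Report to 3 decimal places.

Indifference means u(3630) = δ^5 · u(12704), so δ^5 = u(3630)/u(12704).
With u(x) = x: δ^5 = 3630/12704 = 0.28574.
Taking the 5th root: δ = 0.28574^(1/5) ≈ 0.778.

δ ≈ 0.778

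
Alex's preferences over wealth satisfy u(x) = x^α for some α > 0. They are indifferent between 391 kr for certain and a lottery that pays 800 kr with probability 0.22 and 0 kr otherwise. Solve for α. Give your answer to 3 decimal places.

Since u(0) = 0, the lottery's EU is 0.22·800^α.
Equating: 391^α = 0.22·800^α, i.e. 0.4888^α = 0.22.
Taking logs: α·ln(391/800) = ln(0.22), so α = -1.514128 / -0.715904 ≈ 2.115.

α ≈ 2.115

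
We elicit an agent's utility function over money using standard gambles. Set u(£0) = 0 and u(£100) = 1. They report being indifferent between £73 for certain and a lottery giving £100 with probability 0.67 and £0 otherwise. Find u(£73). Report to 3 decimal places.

The indifference gives u(£73) = 0.67·u(£100) + 0.33·u(£0) = 0.67·1 + 0.33·0 = 0.67.

0.670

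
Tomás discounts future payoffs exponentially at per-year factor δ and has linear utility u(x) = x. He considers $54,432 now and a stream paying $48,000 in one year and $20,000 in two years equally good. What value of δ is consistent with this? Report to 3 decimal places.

δ ≈ 0.840

Equating present values: 54432 = 48000δ + 20000δ².
So 20000δ² + 48000δ − 54432 = 0.
δ = (−48000 + √(48000² + 4·20000·54432)) / (2·20000) = (−48000 + √6658560000.00) / 40000 ≈ 0.840.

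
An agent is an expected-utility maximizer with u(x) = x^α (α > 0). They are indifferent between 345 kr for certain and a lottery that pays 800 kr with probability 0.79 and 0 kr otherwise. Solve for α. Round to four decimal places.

α ≈ 0.2803

EU(lottery) = 0.79·800^α + 0.21·0 = 0.79·800^α.
Equating: 345^α = 0.79·800^α, i.e. 0.4313^α = 0.79.
Taking logs: α·ln(345/800) = ln(0.79), so α = -0.2357223 / -0.8410673 ≈ 0.2803.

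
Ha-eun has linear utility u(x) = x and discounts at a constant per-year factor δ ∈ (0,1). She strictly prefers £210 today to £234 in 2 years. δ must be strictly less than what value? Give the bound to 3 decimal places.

δ < 0.947

Under u(x) = x this choice says 210 > δ^2·234.
Hence δ^2 < 210/234 = 0.89744, and x ↦ x^(1/2) is increasing on (0,∞).
δ < 0.89744^(1/2) = 0.947.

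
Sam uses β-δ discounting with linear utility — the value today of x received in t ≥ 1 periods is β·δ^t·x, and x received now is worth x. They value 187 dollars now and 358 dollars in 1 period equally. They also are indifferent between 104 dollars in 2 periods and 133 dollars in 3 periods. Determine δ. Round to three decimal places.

Both payoffs in the second observation are in the future, so β drops out: δ^2·104 = δ^3·133 ⇒ δ = 104/133 = 0.78195.

δ ≈ 0.782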